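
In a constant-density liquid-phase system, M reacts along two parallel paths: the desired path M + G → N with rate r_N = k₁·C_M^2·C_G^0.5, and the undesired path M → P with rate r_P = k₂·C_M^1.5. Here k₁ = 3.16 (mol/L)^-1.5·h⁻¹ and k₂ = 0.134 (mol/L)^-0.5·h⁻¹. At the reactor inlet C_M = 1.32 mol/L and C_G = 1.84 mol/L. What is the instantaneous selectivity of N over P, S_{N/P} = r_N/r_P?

36.8

S_{N/P} = r_N/r_P = (k₁·C_M^2·C_G^0.5)/(k₂·C_M^1.5) = (k₁/k₂)·C_M^0.5·C_G^0.5.
= (3.16×1.320^2×1.840^0.5) / (0.134×1.320^1.5) = 7.469/0.2032 = 36.8.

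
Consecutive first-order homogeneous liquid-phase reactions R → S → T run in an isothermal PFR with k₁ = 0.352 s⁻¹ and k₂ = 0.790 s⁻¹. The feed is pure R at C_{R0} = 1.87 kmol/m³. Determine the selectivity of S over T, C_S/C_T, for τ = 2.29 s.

0.697

The intermediate concentration in a first-order A→B→C sequence is C_S = k₁C_{R0}(e^(−k₁τ) − e^(−k₂τ))/(k₂−k₁).
e^(−k₁τ) = e^(−0.352×2.29) = e^(−0.8061) = 0.4466; e^(−k₂τ) = e^(−1.809) = 0.1638.
C_S = 0.352×1.87/(0.790−0.352) × (0.4466−0.1638) = 1.503×0.2828 = 0.4250 kmol/m³.
C_R = C_{R0}e^(−k₁τ) = 0.8352 kmol/m³, so C_T = C_{R0}−C_R−C_S = 0.6098 kmol/m³; C_S/C_T = 0.697.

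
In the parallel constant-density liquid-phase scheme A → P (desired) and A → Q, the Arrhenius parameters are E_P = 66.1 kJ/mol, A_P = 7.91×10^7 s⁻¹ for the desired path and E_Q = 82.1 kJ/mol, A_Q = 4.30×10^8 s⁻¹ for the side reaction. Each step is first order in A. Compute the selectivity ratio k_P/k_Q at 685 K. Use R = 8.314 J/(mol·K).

3.05

With equal orders, S_{P/Q} = k_P/k_Q = (A_P/A_Q)·exp[(E_Q−E_P)/(RT)].
(E_Q−E_P)/(RT) = (82.1−66.1)×10³/(8.314×685) = 16000/5695 = 2.809.
k_P/k_Q = (7.91×10^7/4.30×10^8)·exp(2.809) = 0.1840 × 16.60 = 3.05.
Since E_P < E_Q, lowering the temperature improves selectivity toward P.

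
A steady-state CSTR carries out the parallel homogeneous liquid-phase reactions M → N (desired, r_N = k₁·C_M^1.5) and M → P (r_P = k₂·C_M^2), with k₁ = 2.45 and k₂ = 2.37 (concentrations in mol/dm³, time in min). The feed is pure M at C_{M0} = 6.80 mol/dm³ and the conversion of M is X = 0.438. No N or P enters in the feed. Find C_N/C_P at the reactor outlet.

0.529

Exit C_M = C_{M0}(1−X) = 6.80×0.562 = 3.822 mol/dm³.
Rates in a CSTR are evaluated at the outlet concentration: r_N = 2.45×3.822^1.5 = 18.30, r_P = 2.37×3.822^2 = 34.61.
Overall selectivity = C_N/C_P = r_Nτ/(r_Pτ) = r_N/r_P = 0.529.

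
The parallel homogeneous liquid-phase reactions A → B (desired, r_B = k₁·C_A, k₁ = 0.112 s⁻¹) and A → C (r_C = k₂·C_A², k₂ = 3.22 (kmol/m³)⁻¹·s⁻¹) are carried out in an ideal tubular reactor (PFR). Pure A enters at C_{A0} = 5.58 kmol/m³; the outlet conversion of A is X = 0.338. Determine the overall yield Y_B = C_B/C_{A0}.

C_A = C_{A0}(1−X) = 3.694 kmol/m³.
Along a PFR/batch, dC_B/dC_A = −r_B/(r_B+r_C) = −k₁/(k₁+k₂·C_A).
Integrating from C_{A0} to C_A: C_B = (0.112/3.22)·ln[(0.112+3.22·5.58)/(0.112+3.22·3.69)] = 0.03478·ln(18.08/12.01) = 0.01424 kmol/m³.
Y_B = C_B/C_{A0} = 0.01424/5.58 = 0.00255.

0.00255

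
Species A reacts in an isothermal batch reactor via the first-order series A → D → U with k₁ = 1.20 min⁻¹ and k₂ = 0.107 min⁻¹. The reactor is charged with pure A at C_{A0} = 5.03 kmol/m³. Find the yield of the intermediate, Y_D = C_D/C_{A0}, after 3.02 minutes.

The intermediate concentration in a first-order A→B→C sequence is C_D = k₁C_{A0}(e^(−k₁t) − e^(−k₂t))/(k₂−k₁).
e^(−k₁t) = e^(−1.20×3.02) = e^(−3.624) = 0.02668; e^(−k₂t) = e^(−0.3231) = 0.7239.
C_D = 1.20×5.03/(0.107−1.20) × (0.02668−0.7239) = (-5.522)×(-0.6972) = 3.850 kmol/m³.
Y_D = C_D/C_{A0} = 3.850/5.03 = 0.765.

0.765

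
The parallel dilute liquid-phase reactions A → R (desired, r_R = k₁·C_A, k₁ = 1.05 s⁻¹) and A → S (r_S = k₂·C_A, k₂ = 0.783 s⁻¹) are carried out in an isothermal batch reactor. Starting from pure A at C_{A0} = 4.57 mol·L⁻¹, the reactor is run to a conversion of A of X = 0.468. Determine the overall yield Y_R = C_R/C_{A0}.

0.268

C_A = C_{A0}(1−X) = 2.431 mol·L⁻¹.
Both paths are first order in A, so the instantaneous fraction to R is constant: dC_R/d(−C_A) = k₁/(k₁+k₂) = 0.5728.
C_R = 0.5728·(C_{A0}−C_A) = 0.5728×2.139 = 1.23 mol·L⁻¹.
Y_R = C_R/C_{A0} = 1.225/4.57 = 0.268.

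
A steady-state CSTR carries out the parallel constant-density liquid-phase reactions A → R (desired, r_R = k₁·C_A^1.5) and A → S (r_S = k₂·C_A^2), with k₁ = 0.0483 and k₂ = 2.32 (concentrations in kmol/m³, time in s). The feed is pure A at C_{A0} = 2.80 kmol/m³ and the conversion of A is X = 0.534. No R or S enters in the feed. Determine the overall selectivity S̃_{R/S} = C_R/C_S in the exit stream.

Exit C_A = C_{A0}(1−X) = 2.80×0.466 = 1.305 kmol/m³.
Rates in a CSTR are evaluated at the outlet concentration: r_R = 0.0483×1.305^1.5 = 0.07199, r_S = 2.32×1.305^2 = 3.950.
Overall selectivity = C_R/C_S = r_Rτ/(r_Sτ) = r_R/r_S = 0.0182.

0.0182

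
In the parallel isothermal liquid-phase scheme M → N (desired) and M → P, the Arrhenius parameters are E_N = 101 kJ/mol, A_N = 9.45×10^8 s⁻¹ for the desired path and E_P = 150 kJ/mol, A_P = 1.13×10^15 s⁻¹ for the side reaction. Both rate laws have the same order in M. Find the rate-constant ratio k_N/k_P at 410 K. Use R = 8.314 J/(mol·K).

1.46

k_N/k_P = (A_N/A_P)·exp[−(E_N−E_P)/(RT)] = (A_N/A_P)·exp[(E_P−E_N)/(RT)].
(E_P−E_N)/(RT) = (150−101)×10³/(8.314×410) = 49000/3409 = 14.37.
k_N/k_P = (9.45×10^8/1.13×10^15)·exp(14.37) = 8.363×10^-7 × 1.749×10^6 = 1.46.
Since E_N < E_P, lowering the temperature improves selectivity toward N.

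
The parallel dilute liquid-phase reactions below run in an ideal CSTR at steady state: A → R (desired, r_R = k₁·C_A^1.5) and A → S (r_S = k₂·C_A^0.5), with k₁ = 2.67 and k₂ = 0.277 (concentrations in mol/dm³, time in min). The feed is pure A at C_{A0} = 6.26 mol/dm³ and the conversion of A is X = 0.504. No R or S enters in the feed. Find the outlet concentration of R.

3.05 mol/dm³

Exit C_A = C_{A0}(1−X) = 6.26×0.496 = 3.105 mol/dm³.
In a CSTR the entire volume is at exit conditions, so r_R = 2.67×3.105^1.5 = 14.61 and r_S = 0.277×3.105^0.5 = 0.4881.
Fraction of consumed A going to R: r_R/(r_R+r_S) = 0.9677.
C_R = 0.9677·C_{A0}·X = 0.9677×6.26×0.504 = 3.05 mol/dm³.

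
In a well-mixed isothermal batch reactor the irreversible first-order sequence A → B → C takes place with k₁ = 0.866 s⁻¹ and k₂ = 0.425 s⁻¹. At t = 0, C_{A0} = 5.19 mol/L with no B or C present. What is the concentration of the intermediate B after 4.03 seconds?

The intermediate concentration in a first-order A→B→C sequence is C_B = k₁C_{A0}(e^(−k₁t) − e^(−k₂t))/(k₂−k₁).
e^(−k₁t) = e^(−0.866×4.03) = e^(−3.490) = 0.03050; e^(−k₂t) = e^(−1.713) = 0.1804.
C_B = 0.866×5.19/(0.425−0.866) × (0.03050−0.1804) = (-10.19)×(-0.1499) = 1.527 mol/L.

1.53 mol/L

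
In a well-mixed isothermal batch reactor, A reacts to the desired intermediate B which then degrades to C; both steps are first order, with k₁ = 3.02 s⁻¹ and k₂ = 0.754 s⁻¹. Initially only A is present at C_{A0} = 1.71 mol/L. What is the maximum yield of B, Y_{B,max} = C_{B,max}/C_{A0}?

For a first-order series the maximum intermediate yield is C_{B,max}/C_{A0} = (k₁/k₂)^[k₂/(k₂−k₁)].
= (3.02/0.754)^(0.754/(0.754−3.02)) = (4.005)^(-0.3327) = 0.6302.

0.630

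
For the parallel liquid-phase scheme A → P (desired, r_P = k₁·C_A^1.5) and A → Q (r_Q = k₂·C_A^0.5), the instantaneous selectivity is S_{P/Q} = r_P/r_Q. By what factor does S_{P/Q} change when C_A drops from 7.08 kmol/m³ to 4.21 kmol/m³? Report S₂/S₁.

S_{P/Q} = (k₁/k₂)·C_A, so S₂/S₁ = (C_{A,2}/C_{A,1}).
= 4.21/7.08 = 0.595.
Selectivity toward P falls as C_A falls — high-concentration operation is favoured.

0.595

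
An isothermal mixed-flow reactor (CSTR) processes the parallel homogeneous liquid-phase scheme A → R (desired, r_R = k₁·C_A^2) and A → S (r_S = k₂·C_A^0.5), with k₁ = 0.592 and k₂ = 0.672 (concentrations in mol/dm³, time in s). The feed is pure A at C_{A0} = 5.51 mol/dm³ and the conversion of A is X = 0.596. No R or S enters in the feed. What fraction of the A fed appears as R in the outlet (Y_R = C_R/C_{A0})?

Exit C_A = C_{A0}(1−X) = 5.51×0.404 = 2.226 mol/dm³.
In a CSTR the entire volume is at exit conditions, so r_R = 0.592×2.226^2 = 2.934 and r_S = 0.672×2.226^0.5 = 1.003.
Fraction of consumed A going to R: r_R/(r_R+r_S) = 0.7453.
C_R = 0.7453·C_{A0}·X = 0.7453×5.51×0.596 = 2.45 mol/dm³; Y_R = C_R/C_{A0} = 0.444.

0.444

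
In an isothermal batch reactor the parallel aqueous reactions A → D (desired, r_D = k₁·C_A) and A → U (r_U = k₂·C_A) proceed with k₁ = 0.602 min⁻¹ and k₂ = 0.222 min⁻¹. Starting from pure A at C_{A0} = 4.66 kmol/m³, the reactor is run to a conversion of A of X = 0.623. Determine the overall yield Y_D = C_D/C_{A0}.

C_A = C_{A0}(1−X) = 1.757 kmol/m³.
Both paths are first order in A, so the instantaneous fraction to D is constant: dC_D/d(−C_A) = k₁/(k₁+k₂) = 0.7306.
C_D = 0.7306·(C_{A0}−C_A) = 0.7306×2.903 = 2.12 kmol/m³.
Y_D = C_D/C_{A0} = 2.121/4.66 = 0.455.

0.455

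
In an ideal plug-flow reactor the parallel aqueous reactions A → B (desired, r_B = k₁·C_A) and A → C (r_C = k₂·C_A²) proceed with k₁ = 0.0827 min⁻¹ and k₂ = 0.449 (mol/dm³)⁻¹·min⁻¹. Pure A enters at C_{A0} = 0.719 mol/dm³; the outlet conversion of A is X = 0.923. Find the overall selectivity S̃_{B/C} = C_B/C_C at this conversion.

0.583

C_A = C_{A0}(1−X) = 0.05536 mol/dm³.
Along a PFR/batch, dC_B/dC_A = −r_B/(r_B+r_C) = −k₁/(k₁+k₂·C_A).
Integrating from C_{A0} to C_A: C_B = (0.0827/0.449)·ln[(0.0827+0.449·0.719)/(0.0827+0.449·0.0554)] = 0.1842·ln(0.4055/0.1076) = 0.2444 mol/dm³.
C_C = (C_{A0}−C_A)−C_B = 0.4192 mol/dm³; S̃_{B/C} = 0.2444/0.4192 = 0.583.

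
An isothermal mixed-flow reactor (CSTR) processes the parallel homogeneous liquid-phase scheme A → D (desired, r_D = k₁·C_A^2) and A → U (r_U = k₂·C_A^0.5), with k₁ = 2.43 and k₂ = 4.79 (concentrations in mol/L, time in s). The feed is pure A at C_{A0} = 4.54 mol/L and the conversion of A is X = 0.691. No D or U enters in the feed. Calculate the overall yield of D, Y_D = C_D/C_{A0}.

Exit C_A = C_{A0}(1−X) = 4.54×0.309 = 1.403 mol/L.
A CSTR operates uniformly at the exit composition, giving r_D = 4.782 and r_U = 5.673 (each k·C_A^n at C_A = 1.403).
Fraction of consumed A going to D: r_D/(r_D+r_U) = 0.4574.
C_D = 0.4574·C_{A0}·X = 0.4574×4.54×0.691 = 1.43 mol/L; Y_D = C_D/C_{A0} = 0.316.

0.316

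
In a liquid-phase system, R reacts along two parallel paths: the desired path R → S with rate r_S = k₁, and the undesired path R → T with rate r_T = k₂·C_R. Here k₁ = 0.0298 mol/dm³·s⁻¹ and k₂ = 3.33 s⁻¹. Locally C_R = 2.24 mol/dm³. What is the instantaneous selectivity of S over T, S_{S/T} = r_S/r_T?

0.00400

S_{S/T} = r_S/r_T = (k₁)/(k₂·C_R) = (k₁/k₂)·C_R⁻¹.
= (0.0298) / (3.33×2.240) = 0.02980/7.459 = 0.00400.
The undesired path is higher order in R, so low C_R (CSTR or dilute feed) favours S.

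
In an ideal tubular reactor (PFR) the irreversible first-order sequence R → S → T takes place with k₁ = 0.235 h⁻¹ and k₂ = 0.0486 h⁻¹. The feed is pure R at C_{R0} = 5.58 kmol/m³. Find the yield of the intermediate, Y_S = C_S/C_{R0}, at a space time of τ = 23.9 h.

For first-order series with pure R initially, C_S(τ) = k₁C_{R0}/(k₂−k₁)·(e^(−k₁τ) − e^(−k₂τ)).
e^(−k₁τ) = e^(−0.235×23.9) = e^(−5.616) = 0.003637; e^(−k₂τ) = e^(−1.162) = 0.3130.
C_S = 0.235×5.58/(0.0486−0.235) × (0.003637−0.3130) = (-7.035)×(-0.3094) = 2.176 kmol/m³.
Y_S = C_S/C_{R0} = 2.176/5.58 = 0.390.

0.390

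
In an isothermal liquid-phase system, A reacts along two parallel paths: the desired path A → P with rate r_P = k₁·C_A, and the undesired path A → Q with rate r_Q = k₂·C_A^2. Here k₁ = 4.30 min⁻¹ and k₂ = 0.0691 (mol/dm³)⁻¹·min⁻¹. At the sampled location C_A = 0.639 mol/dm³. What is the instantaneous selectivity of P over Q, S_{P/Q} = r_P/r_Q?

97.4

S_{P/Q} = r_P/r_Q = (k₁·C_A)/(k₂·C_A^2) = (k₁/k₂)·C_A⁻¹.
= (4.30×0.6390) / (0.0691×0.6390^2) = 2.748/0.02821 = 97.4.
The undesired path is higher order in A, so low C_A (CSTR or dilute feed) favours P.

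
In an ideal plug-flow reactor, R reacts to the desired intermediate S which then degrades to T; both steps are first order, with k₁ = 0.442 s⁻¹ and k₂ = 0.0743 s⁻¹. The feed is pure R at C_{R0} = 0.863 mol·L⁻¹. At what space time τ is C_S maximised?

4.85 s

The intermediate peaks when r₁ = r₂, i.e. k₁e^(−k₁τ) = k₂e^(−k₂τ), giving τ_opt = ln(k₂/k₁)/(k₂−k₁).
= ln(0.0743/0.442)/(0.0743−0.442) = ln(0.1681)/-0.3677 = -1.783/-0.3677 = 4.85 s.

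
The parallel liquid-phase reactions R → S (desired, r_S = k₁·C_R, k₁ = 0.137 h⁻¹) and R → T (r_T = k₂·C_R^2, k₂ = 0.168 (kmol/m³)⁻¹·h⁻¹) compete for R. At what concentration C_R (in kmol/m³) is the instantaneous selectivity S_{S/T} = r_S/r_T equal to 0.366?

S_{S/T} = (k₁/k₂)·C_R⁻¹ ⇒ C_R = (S·k₂/k₁)^(-1).
= (0.366×0.168/0.137)^(-1) = (0.4488)^(-1) = 2.23 kmol/m³.

2.23 kmol/m³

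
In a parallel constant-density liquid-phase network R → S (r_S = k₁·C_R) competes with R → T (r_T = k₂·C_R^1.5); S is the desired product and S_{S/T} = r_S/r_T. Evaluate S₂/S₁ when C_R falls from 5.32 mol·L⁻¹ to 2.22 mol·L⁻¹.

1.55

S_{S/T} = (k₁/k₂)·C_R^-0.5, so S₂/S₁ = (C_{R,2}/C_{R,1})^-0.5.
= (2.22/5.32)^(-0.5) = (0.4173)^(-0.5) = 1.55.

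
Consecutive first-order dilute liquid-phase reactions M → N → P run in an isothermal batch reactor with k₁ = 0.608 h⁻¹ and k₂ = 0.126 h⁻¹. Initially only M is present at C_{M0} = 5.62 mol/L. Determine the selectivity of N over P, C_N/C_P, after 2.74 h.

The intermediate concentration in a first-order A→B→C sequence is C_N = k₁C_{M0}(e^(−k₁t) − e^(−k₂t))/(k₂−k₁).
e^(−k₁t) = e^(−0.608×2.74) = e^(−1.666) = 0.1890; e^(−k₂t) = e^(−0.3452) = 0.7081.
C_N = 0.608×5.62/(0.126−0.608) × (0.1890−0.7081) = (-7.089)×(-0.5190) = 3.679 mol/L.
C_M = C_{M0}e^(−k₁t) = 1.062 mol/L, so C_P = C_{M0}−C_M−C_N = 0.8782 mol/L; C_N/C_P = 4.19.

4.19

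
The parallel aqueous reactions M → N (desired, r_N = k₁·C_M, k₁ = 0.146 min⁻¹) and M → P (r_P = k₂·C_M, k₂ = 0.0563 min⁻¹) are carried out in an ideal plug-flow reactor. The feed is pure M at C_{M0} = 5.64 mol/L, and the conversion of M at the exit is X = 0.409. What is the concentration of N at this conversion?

1.66 mol/L

C_M = C_{M0}(1−X) = 3.333 mol/L.
Both paths are first order in M, so the instantaneous fraction to N is constant: dC_N/d(−C_M) = k₁/(k₁+k₂) = 0.7217.
C_N = 0.7217·(C_{M0}−C_M) = 0.7217×2.307 = 1.66 mol/L.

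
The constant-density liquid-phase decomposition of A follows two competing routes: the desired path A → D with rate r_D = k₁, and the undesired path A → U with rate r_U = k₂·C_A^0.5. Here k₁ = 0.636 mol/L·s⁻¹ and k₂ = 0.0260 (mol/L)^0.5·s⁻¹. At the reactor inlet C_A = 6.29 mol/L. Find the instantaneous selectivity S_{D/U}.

S_{D/U} = r_D/r_U = (k₁)/(k₂·C_A^0.5) = (k₁/k₂)·C_A^-0.5.
= (0.636) / (0.0260×6.290^0.5) = 0.6360/0.06521 = 9.75.

9.75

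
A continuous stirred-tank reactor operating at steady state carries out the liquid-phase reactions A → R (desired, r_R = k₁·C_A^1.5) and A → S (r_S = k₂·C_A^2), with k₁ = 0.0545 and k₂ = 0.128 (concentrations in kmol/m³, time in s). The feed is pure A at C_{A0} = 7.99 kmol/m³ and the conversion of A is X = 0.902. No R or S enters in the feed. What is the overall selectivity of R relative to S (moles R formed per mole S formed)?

Exit C_A = C_{A0}(1−X) = 7.99×0.0980 = 0.7830 kmol/m³.
Rates in a CSTR are evaluated at the outlet concentration: r_R = 0.0545×0.7830^1.5 = 0.03776, r_S = 0.128×0.7830^2 = 0.07848.
Overall selectivity = C_R/C_S = r_Rτ/(r_Sτ) = r_R/r_S = 0.481.

0.481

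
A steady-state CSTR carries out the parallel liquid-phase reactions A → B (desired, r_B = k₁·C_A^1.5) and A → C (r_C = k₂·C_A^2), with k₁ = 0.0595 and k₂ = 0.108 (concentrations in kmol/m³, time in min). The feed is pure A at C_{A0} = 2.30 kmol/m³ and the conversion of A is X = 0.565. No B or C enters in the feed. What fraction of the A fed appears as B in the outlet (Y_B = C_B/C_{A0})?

0.201

Exit C_A = C_{A0}(1−X) = 2.30×0.435 = 1.000 kmol/m³.
A CSTR operates uniformly at the exit composition, giving r_B = 0.05954 and r_C = 0.1081 (each k·C_A^n at C_A = 1.000).
Fraction of consumed A going to B: r_B/(r_B+r_C) = 0.3552.
C_B = 0.3552·C_{A0}·X = 0.3552×2.30×0.565 = 0.462 kmol/m³; Y_B = C_B/C_{A0} = 0.201.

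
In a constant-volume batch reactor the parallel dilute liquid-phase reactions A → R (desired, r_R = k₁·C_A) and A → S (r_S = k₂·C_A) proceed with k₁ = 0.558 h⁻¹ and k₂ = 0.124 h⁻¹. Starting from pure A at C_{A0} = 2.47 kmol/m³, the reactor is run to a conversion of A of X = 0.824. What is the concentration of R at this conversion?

1.67 kmol/m³

C_A = C_{A0}(1−X) = 0.4347 kmol/m³.
Both paths are first order in A, so the instantaneous fraction to R is constant: dC_R/d(−C_A) = k₁/(k₁+k₂) = 0.8182.
C_R = 0.8182·(C_{A0}−C_A) = 0.8182×2.035 = 1.67 kmol/m³.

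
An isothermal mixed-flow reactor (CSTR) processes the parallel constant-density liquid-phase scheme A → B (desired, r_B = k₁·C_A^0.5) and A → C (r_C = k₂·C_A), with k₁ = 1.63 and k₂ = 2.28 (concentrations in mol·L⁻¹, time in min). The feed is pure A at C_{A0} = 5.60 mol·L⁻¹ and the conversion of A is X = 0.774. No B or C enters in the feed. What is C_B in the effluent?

Exit C_A = C_{A0}(1−X) = 5.60×0.226 = 1.266 mol·L⁻¹.
In a CSTR the entire volume is at exit conditions, so r_B = 1.63×1.266^0.5 = 1.834 and r_C = 2.28×1.266 = 2.886.
Fraction of consumed A going to B: r_B/(r_B+r_C) = 0.3886.
C_B = 0.3886·C_{A0}·X = 0.3886×5.60×0.774 = 1.68 mol·L⁻¹.

1.68 mol·L⁻¹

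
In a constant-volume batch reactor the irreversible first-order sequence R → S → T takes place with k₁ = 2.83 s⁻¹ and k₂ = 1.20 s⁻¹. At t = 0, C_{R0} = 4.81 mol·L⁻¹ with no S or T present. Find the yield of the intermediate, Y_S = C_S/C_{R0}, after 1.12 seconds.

Solving the coupled first-order balances gives C_S(t) = [k₁/(k₂−k₁)]·C_{R0}·(e^(−k₁t) − e^(−k₂t)).
e^(−k₁t) = e^(−2.83×1.12) = e^(−3.170) = 0.04202; e^(−k₂t) = e^(−1.344) = 0.2608.
C_S = 2.83×4.81/(1.20−2.83) × (0.04202−0.2608) = (-8.351)×(-0.2188) = 1.827 mol·L⁻¹.
Y_S = C_S/C_{R0} = 1.827/4.81 = 0.380.

0.380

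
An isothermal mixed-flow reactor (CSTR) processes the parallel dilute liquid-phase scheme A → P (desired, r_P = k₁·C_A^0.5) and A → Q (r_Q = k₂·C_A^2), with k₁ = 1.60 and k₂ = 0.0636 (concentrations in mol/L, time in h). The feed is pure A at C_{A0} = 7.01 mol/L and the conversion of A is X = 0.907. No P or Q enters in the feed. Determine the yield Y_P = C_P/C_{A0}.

Exit C_A = C_{A0}(1−X) = 7.01×0.0930 = 0.6519 mol/L.
Rates in a CSTR are evaluated at the outlet concentration: r_P = 1.60×0.6519^0.5 = 1.292, r_Q = 0.0636×0.6519^2 = 0.02703.
Fraction of consumed A going to P: r_P/(r_P+r_Q) = 0.9795.
C_P = 0.9795·C_{A0}·X = 0.9795×7.01×0.907 = 6.23 mol/L; Y_P = C_P/C_{A0} = 0.888.

0.888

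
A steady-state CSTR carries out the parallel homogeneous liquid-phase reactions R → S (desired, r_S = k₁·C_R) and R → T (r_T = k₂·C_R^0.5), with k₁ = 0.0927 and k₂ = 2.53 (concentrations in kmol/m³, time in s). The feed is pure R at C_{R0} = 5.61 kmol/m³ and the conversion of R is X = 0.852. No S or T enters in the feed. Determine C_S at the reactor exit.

Exit C_R = C_{R0}(1−X) = 5.61×0.148 = 0.8303 kmol/m³.
A CSTR operates uniformly at the exit composition, giving r_S = 0.07697 and r_T = 2.305 (each k·C_R^n at C_R = 0.8303).
Fraction of consumed R going to S: r_S/(r_S+r_T) = 0.03231.
C_S = 0.03231·C_{R0}·X = 0.03231×5.61×0.852 = 0.154 kmol/m³.

0.154 kmol/m³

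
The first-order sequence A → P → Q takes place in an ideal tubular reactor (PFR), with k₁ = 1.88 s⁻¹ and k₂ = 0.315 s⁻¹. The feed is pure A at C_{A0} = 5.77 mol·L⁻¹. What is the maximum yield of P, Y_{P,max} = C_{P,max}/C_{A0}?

At the optimum, C_{P,max}/C_{A0} = (k₁/k₂)^[k₂/(k₂−k₁)].
= (1.88/0.315)^(0.315/(0.315−1.88)) = (5.968)^(-0.2013) = 0.6980.

0.698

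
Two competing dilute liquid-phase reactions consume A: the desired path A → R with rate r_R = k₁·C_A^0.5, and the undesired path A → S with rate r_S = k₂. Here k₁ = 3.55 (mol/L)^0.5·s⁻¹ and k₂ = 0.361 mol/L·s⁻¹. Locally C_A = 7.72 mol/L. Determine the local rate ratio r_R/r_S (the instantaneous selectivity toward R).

S_{R/S} = r_R/r_S = (k₁·C_A^0.5)/(k₂) = (k₁/k₂)·C_A^0.5.
= (3.55×7.720^0.5) / (0.361) = 9.864/0.3610 = 27.3.
Since the desired path is higher order in A, keeping C_A high (PFR or concentrated feed) favours R.

27.3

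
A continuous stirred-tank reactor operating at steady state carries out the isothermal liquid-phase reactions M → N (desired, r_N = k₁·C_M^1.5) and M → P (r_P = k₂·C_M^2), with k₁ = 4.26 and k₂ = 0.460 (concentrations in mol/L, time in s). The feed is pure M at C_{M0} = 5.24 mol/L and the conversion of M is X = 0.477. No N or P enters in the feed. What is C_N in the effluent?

Exit C_M = C_{M0}(1−X) = 5.24×0.523 = 2.741 mol/L.
A CSTR operates uniformly at the exit composition, giving r_N = 19.33 and r_P = 3.455 (each k·C_M^n at C_M = 2.741).
Fraction of consumed M going to N: r_N/(r_N+r_P) = 0.8484.
C_N = 0.8484·C_{M0}·X = 0.8484×5.24×0.477 = 2.12 mol/L.

2.12 mol/L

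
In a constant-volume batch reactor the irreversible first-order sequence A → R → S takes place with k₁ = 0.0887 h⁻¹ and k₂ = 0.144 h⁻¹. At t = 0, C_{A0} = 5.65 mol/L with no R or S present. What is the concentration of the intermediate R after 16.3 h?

The intermediate concentration in a first-order A→B→C sequence is C_R = k₁C_{A0}(e^(−k₁t) − e^(−k₂t))/(k₂−k₁).
e^(−k₁t) = e^(−0.0887×16.3) = e^(−1.446) = 0.2356; e^(−k₂t) = e^(−2.347) = 0.09564.
C_R = 0.0887×5.65/(0.144−0.0887) × (0.2356−0.09564) = 9.062×0.1399 = 1.268 mol/L.

1.27 mol/L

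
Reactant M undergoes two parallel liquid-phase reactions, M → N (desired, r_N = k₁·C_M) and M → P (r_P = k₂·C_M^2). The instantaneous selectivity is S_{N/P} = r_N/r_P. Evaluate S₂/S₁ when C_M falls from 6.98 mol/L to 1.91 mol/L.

3.65

S_{N/P} = (k₁/k₂)·C_M⁻¹, so S₂/S₁ = (C_{M,2}/C_{M,1})⁻¹.
= 6.98/1.91 = 3.65.
Selectivity toward N rises as C_M falls — low-concentration operation is favoured.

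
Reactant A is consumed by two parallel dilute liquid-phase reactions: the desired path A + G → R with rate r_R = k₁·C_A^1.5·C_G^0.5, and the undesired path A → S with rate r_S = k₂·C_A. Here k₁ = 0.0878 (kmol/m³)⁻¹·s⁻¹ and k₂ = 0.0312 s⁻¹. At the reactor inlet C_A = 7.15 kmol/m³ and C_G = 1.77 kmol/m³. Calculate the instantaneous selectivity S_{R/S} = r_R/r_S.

S_{R/S} = r_R/r_S = (k₁·C_A^1.5·C_G^0.5)/(k₂·C_A) = (k₁/k₂)·C_A^0.5·C_G^0.5.
= (0.0878×7.150^1.5×1.770^0.5) / (0.0312×7.150) = 2.233/0.2231 = 10.0.

10.0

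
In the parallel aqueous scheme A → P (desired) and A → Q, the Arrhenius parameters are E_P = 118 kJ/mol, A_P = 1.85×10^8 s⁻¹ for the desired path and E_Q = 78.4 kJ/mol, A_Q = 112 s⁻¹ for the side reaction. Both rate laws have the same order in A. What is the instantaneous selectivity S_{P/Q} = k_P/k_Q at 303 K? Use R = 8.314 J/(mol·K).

0.246

With equal orders, S_{P/Q} = k_P/k_Q = (A_P/A_Q)·exp[(E_Q−E_P)/(RT)].
(E_Q−E_P)/(RT) = (78.4−118)×10³/(8.314×303) = -39600/2519 = -15.72.
k_P/k_Q = (1.85×10^8/112)·exp(-15.72) = 1.652×10^6 × 1.490×10^-7 = 0.246.
Since E_P > E_Q, raising the temperature improves selectivity toward P.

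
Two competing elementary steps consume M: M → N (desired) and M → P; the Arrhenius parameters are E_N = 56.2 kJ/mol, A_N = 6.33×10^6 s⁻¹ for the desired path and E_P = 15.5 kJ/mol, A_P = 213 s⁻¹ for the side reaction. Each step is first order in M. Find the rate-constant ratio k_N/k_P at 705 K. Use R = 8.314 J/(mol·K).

Since both paths have the same order in M, the concentration cancels and S_{N/P} = k_N/k_P = (A_N/A_P)·exp[(E_P−E_N)/(RT)].
(E_P−E_N)/(RT) = (15.5−56.2)×10³/(8.314×705) = -40700/5861 = -6.944.
k_N/k_P = (6.33×10^6/213)·exp(-6.944) = 29718 × 9.646×10^-4 = 28.7.

28.7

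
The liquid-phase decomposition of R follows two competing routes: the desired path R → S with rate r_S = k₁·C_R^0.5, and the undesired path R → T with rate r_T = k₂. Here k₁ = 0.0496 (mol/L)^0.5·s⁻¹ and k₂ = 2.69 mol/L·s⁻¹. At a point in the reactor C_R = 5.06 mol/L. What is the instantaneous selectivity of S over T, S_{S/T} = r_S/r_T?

0.0415

S_{S/T} = r_S/r_T = (k₁·C_R^0.5)/(k₂) = (k₁/k₂)·C_R^0.5.
= (0.0496×5.060^0.5) / (2.69) = 0.1116/2.690 = 0.0415.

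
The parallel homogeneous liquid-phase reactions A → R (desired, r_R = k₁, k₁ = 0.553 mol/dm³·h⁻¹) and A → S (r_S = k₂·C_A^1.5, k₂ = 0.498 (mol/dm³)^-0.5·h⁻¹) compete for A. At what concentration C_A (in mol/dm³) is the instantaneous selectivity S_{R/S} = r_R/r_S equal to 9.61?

0.237 mol/dm³

S_{R/S} = (k₁/k₂)·C_A^-1.5 ⇒ C_A = (S·k₂/k₁)^(1/(-1.5)).
= (9.61×0.498/0.553)^(-0.6667) = (8.654)^(-0.6667) = 0.237 mol/dm³.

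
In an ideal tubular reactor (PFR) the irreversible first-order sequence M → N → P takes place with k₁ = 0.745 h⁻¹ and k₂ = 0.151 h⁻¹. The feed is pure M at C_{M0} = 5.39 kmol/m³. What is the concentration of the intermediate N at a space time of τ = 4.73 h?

For first-order series with pure M initially, C_N(τ) = k₁C_{M0}/(k₂−k₁)·(e^(−k₁τ) − e^(−k₂τ)).
e^(−k₁τ) = e^(−0.745×4.73) = e^(−3.524) = 0.02949; e^(−k₂τ) = e^(−0.7142) = 0.4896.
C_N = 0.745×5.39/(0.151−0.745) × (0.02949−0.4896) = (-6.760)×(-0.4601) = 3.110 kmol/m³.

3.11 kmol/m³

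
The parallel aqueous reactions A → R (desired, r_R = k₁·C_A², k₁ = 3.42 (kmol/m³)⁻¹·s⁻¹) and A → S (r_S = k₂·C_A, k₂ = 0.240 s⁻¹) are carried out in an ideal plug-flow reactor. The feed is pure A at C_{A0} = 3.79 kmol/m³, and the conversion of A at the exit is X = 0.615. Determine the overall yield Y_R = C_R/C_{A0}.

C_A = C_{A0}(1−X) = 1.459 kmol/m³.
Along a PFR/batch, dC_S/dC_A = −r_S/(r_R+r_S) = −k₂/(k₂+k₁·C_A).
Integrating from C_{A0} to C_A: C_S = (0.240/3.42)·ln[(0.240+3.42·3.79)/(0.240+3.42·1.46)] = 0.07018·ln(13.20/5.230) = 0.06497 kmol/m³.
Then C_R = (C_{A0}−C_A) − C_S = 2.331 − 0.06497 = 2.266 kmol/m³.
Y_R = C_R/C_{A0} = 2.266/3.79 = 0.598.

0.598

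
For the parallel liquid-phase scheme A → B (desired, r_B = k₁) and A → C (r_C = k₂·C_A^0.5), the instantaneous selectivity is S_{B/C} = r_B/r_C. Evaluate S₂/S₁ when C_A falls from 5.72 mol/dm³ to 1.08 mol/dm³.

S_{B/C} = (k₁/k₂)·C_A^-0.5, so S₂/S₁ = (C_{A,2}/C_{A,1})^-0.5.
= (1.08/5.72)^(-0.5) = (0.1888)^(-0.5) = 2.30.
Selectivity toward B rises as C_A falls — low-concentration operation is favoured.

2.30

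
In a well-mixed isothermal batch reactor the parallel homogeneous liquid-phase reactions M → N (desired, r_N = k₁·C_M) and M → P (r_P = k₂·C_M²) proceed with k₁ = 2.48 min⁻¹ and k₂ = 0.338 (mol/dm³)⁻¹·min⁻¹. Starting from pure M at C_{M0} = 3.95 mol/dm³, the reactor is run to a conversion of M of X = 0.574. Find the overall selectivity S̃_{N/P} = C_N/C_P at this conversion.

2.64

C_M = C_{M0}(1−X) = 1.683 mol/dm³.
Along a PFR/batch, dC_N/dC_M = −r_N/(r_N+r_P) = −k₁/(k₁+k₂·C_M).
Integrating from C_{M0} to C_M: C_N = (2.48/0.338)·ln[(2.48+0.338·3.95)/(2.48+0.338·1.68)] = 7.337·ln(3.815/3.049) = 1.645 mol/dm³.
C_P = (C_{M0}−C_M)−C_N = 0.6220 mol/dm³; S̃_{N/P} = 1.645/0.6220 = 2.64.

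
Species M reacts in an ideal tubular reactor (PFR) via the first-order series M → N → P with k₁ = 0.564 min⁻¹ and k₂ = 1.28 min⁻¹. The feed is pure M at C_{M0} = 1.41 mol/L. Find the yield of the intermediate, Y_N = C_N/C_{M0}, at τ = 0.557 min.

0.189

The intermediate concentration in a first-order A→B→C sequence is C_N = k₁C_{M0}(e^(−k₁τ) − e^(−k₂τ))/(k₂−k₁).
e^(−k₁τ) = e^(−0.564×0.557) = e^(−0.3141) = 0.7304; e^(−k₂τ) = e^(−0.7130) = 0.4902.
C_N = 0.564×1.41/(1.28−0.564) × (0.7304−0.4902) = 1.111×0.2402 = 0.2668 mol/L.
Y_N = C_N/C_{M0} = 0.2668/1.41 = 0.189.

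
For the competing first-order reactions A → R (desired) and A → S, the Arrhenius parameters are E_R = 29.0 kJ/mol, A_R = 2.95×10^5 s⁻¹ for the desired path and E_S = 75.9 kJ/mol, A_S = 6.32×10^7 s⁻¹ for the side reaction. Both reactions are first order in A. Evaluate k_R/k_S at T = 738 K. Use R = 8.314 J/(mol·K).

With equal orders, S_{R/S} = k_R/k_S = (A_R/A_S)·exp[(E_S−E_R)/(RT)].
(E_S−E_R)/(RT) = (75.9−29.0)×10³/(8.314×738) = 46900/6136 = 7.644.
k_R/k_S = (2.95×10^5/6.32×10^7)·exp(7.644) = 0.004668 × 2088 = 9.74.
Since E_R < E_S, lowering the temperature improves selectivity toward R.

9.74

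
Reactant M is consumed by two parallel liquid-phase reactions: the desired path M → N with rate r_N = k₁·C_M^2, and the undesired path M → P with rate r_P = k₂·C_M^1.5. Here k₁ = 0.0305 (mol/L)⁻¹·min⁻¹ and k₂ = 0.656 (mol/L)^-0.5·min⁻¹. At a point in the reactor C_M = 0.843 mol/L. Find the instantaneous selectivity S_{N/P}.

0.0427

S_{N/P} = r_N/r_P = (k₁·C_M^2)/(k₂·C_M^1.5) = (k₁/k₂)·C_M^0.5.
= (0.0305×0.8430^2) / (0.656×0.8430^1.5) = 0.02167/0.5077 = 0.0427.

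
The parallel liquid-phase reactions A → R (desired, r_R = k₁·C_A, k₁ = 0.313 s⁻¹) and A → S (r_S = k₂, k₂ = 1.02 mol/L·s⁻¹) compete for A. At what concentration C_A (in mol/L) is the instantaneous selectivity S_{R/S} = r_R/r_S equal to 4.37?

S_{R/S} = (k₁/k₂)·C_A ⇒ C_A = S·k₂/k₁.
= 4.37×1.02/0.313 = 14.2 mol/L.

14.2 mol/L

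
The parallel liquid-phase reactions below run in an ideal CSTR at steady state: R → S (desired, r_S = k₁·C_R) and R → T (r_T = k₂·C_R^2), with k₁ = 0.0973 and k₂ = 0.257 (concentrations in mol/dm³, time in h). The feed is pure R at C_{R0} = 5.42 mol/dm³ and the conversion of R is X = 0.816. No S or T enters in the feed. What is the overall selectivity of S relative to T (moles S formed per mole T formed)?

0.380

Exit C_R = C_{R0}(1−X) = 5.42×0.184 = 0.9973 mol/dm³.
In a CSTR the entire volume is at exit conditions, so r_S = 0.0973×0.9973 = 0.09704 and r_T = 0.257×0.9973^2 = 0.2556.
Overall selectivity = C_S/C_T = r_Sτ/(r_Tτ) = r_S/r_T = 0.380.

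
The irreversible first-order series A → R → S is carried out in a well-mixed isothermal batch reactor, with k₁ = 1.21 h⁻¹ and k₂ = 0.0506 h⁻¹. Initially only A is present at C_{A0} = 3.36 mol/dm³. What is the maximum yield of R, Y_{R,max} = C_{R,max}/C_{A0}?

0.871

Evaluating C_R at t_opt = ln(k₂/k₁)/(k₂−k₁) gives C_{R,max}/C_{A0} = (k₁/k₂)^[k₂/(k₂−k₁)].
= (1.21/0.0506)^(0.0506/(0.0506−1.21)) = (23.91)^(-0.04364) = 0.8706.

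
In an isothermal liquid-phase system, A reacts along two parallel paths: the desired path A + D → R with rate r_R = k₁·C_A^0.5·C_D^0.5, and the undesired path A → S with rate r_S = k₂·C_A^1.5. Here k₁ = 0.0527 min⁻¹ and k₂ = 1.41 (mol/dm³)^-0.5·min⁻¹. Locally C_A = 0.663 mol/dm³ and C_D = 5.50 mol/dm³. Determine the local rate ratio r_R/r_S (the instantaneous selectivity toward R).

S_{R/S} = r_R/r_S = (k₁·C_A^0.5·C_D^0.5)/(k₂·C_A^1.5) = (k₁/k₂)·C_A⁻¹·C_D^0.5.
= (0.0527×0.6630^0.5×5.500^0.5) / (1.41×0.6630^1.5) = 0.1006/0.7612 = 0.132.
The undesired path is higher order in A, so low C_A (CSTR or dilute feed) favours R.

0.132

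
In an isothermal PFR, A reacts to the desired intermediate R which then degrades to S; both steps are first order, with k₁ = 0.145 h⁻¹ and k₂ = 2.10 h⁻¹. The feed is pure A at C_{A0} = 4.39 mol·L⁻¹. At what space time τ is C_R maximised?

1.37 h

The intermediate peaks when r₁ = r₂, i.e. k₁e^(−k₁τ) = k₂e^(−k₂τ), giving τ_opt = ln(k₂/k₁)/(k₂−k₁).
= ln(2.10/0.145)/(2.10−0.145) = ln(14.48)/1.955 = 2.673/1.955 = 1.37 h.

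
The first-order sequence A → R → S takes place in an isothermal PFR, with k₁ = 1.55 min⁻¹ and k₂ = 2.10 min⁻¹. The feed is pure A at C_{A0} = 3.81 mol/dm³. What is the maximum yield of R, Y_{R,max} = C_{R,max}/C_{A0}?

Evaluating C_R at τ_opt = ln(k₂/k₁)/(k₂−k₁) gives C_{R,max}/C_{A0} = (k₁/k₂)^[k₂/(k₂−k₁)].
= (1.55/2.10)^(2.10/(2.10−1.55)) = (0.7381)^(3.818) = 0.3136.

0.314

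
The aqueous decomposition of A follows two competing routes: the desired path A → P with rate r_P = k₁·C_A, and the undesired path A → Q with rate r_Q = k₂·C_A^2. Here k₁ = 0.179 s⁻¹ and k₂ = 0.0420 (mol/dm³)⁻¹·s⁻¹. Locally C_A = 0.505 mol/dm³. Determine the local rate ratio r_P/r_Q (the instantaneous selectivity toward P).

S_{P/Q} = r_P/r_Q = (k₁·C_A)/(k₂·C_A^2) = (k₁/k₂)·C_A⁻¹.
= (0.179×0.5050) / (0.0420×0.5050^2) = 0.09040/0.01071 = 8.44.

8.44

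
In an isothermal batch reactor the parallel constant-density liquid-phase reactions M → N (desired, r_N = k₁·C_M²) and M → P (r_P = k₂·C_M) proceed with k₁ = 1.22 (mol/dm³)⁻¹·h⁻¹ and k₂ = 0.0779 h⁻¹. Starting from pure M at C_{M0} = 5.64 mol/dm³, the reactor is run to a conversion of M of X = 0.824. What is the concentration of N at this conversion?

4.54 mol/dm³

C_M = C_{M0}(1−X) = 0.9926 mol/dm³.
Along a PFR/batch, dC_P/dC_M = −r_P/(r_N+r_P) = −k₂/(k₂+k₁·C_M).
Integrating from C_{M0} to C_M: C_P = (0.0779/1.22)·ln[(0.0779+1.22·5.64)/(0.0779+1.22·0.993)] = 0.06385·ln(6.959/1.289) = 0.1077 mol/dm³.
Then C_N = (C_{M0}−C_M) − C_P = 4.647 − 0.1077 = 4.540 mol/dm³.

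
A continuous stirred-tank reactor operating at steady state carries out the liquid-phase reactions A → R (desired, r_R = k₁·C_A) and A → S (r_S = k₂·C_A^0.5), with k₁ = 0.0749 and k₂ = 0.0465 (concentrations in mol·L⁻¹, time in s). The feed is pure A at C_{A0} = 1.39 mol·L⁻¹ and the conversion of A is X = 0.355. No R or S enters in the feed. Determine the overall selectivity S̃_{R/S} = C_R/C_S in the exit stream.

Exit C_A = C_{A0}(1−X) = 1.39×0.645 = 0.8965 mol·L⁻¹.
In a CSTR the entire volume is at exit conditions, so r_R = 0.0749×0.8965 = 0.06715 and r_S = 0.0465×0.8965^0.5 = 0.04403.
Overall selectivity = C_R/C_S = r_Rτ/(r_Sτ) = r_R/r_S = 1.53.

1.53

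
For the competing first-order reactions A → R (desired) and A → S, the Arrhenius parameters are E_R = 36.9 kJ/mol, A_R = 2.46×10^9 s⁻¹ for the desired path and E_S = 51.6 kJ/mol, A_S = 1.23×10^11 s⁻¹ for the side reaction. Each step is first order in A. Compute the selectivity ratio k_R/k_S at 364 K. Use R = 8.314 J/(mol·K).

2.57

With equal orders, S_{R/S} = k_R/k_S = (A_R/A_S)·exp[(E_S−E_R)/(RT)].
(E_S−E_R)/(RT) = (51.6−36.9)×10³/(8.314×364) = 14700/3026 = 4.857.
k_R/k_S = (2.46×10^9/1.23×10^11)·exp(4.857) = 0.02000 × 128.7 = 2.57.
Since E_R < E_S, lowering the temperature improves selectivity toward R.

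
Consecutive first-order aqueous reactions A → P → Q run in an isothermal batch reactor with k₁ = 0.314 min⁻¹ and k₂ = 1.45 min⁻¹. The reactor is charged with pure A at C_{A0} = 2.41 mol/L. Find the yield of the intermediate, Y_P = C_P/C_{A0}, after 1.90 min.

0.135

The intermediate concentration in a first-order A→B→C sequence is C_P = k₁C_{A0}(e^(−k₁t) − e^(−k₂t))/(k₂−k₁).
e^(−k₁t) = e^(−0.314×1.90) = e^(−0.5966) = 0.5507; e^(−k₂t) = e^(−2.755) = 0.06361.
C_P = 0.314×2.41/(1.45−0.314) × (0.5507−0.06361) = 0.6661×0.4871 = 0.3245 mol/L.
Y_P = C_P/C_{A0} = 0.3245/2.41 = 0.135.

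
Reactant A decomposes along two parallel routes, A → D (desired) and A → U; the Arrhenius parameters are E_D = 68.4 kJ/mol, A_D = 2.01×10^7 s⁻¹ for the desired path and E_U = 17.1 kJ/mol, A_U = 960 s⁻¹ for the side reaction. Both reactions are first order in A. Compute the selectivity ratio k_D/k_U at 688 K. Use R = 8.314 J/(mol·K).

With equal orders, S_{D/U} = k_D/k_U = (A_D/A_U)·exp[(E_U−E_D)/(RT)].
(E_U−E_D)/(RT) = (17.1−68.4)×10³/(8.314×688) = -51300/5720 = -8.968.
k_D/k_U = (2.01×10^7/960)·exp(-8.968) = 20938 × 1.274×10^-4 = 2.67.

2.67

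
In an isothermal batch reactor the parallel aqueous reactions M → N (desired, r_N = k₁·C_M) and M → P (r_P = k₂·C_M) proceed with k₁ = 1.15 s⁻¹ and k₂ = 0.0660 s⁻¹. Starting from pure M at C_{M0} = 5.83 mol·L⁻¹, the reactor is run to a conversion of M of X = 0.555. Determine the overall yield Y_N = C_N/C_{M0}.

C_M = C_{M0}(1−X) = 2.594 mol·L⁻¹.
Both paths are first order in M, so the instantaneous fraction to N is constant: dC_N/d(−C_M) = k₁/(k₁+k₂) = 0.9457.
C_N = 0.9457·(C_{M0}−C_M) = 0.9457×3.236 = 3.06 mol·L⁻¹.
Y_N = C_N/C_{M0} = 3.060/5.83 = 0.525.

0.525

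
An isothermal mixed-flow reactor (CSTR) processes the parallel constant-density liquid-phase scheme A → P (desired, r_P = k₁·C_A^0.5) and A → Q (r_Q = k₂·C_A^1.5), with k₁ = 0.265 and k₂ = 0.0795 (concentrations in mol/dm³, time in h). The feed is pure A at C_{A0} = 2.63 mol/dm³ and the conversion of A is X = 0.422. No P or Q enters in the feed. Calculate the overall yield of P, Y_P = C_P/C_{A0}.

Exit C_A = C_{A0}(1−X) = 2.63×0.578 = 1.520 mol/dm³.
In a CSTR the entire volume is at exit conditions, so r_P = 0.265×1.520^0.5 = 0.3267 and r_Q = 0.0795×1.520^1.5 = 0.1490.
Fraction of consumed A going to P: r_P/(r_P+r_Q) = 0.6868.
C_P = 0.6868·C_{A0}·X = 0.6868×2.63×0.422 = 0.762 mol/dm³; Y_P = C_P/C_{A0} = 0.290.

0.290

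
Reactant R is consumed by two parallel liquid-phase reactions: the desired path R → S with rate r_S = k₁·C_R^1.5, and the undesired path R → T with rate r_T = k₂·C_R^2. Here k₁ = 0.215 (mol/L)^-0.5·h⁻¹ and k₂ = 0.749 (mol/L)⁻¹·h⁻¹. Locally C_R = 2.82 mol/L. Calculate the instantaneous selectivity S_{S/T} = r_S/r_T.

0.171

S_{S/T} = r_S/r_T = (k₁·C_R^1.5)/(k₂·C_R^2) = (k₁/k₂)·C_R^-0.5.
= (0.215×2.820^1.5) / (0.749×2.820^2) = 1.018/5.956 = 0.171.
The undesired path is higher order in R, so low C_R (CSTR or dilute feed) favours S.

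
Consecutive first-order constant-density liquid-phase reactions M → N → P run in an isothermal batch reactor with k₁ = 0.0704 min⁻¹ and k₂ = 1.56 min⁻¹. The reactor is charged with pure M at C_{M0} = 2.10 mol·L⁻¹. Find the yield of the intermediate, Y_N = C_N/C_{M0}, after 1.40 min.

Solving the coupled first-order balances gives C_N(t) = [k₁/(k₂−k₁)]·C_{M0}·(e^(−k₁t) − e^(−k₂t)).
e^(−k₁t) = e^(−0.0704×1.40) = e^(−0.09856) = 0.9061; e^(−k₂t) = e^(−2.184) = 0.1126.
C_N = 0.0704×2.10/(1.56−0.0704) × (0.9061−0.1126) = 0.09925×0.7936 = 0.07876 mol·L⁻¹.
Y_N = C_N/C_{M0} = 0.07876/2.10 = 0.0375.

0.0375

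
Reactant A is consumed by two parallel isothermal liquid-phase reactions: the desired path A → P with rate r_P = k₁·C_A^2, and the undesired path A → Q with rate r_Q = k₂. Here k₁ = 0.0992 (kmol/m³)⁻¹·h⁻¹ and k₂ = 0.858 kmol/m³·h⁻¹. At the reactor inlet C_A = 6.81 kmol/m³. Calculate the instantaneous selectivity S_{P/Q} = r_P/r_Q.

S_{P/Q} = r_P/r_Q = (k₁·C_A^2)/(k₂) = (k₁/k₂)·C_A^2.
= (0.0992×6.810^2) / (0.858) = 4.601/0.8580 = 5.36.

5.36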